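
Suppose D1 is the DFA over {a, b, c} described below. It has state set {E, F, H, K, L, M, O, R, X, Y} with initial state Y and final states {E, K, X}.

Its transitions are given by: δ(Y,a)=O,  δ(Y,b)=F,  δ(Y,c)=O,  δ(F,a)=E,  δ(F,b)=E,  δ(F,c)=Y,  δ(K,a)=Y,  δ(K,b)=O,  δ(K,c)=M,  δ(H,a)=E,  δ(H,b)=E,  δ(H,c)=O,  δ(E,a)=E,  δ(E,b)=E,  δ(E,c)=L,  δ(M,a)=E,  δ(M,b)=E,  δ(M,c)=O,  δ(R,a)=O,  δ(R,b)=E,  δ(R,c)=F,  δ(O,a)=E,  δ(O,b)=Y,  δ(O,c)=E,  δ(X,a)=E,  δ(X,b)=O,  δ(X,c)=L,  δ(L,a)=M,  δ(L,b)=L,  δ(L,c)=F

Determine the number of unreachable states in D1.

4

No path from Y leads to H, K, R, X; the other 6 states are all reachable.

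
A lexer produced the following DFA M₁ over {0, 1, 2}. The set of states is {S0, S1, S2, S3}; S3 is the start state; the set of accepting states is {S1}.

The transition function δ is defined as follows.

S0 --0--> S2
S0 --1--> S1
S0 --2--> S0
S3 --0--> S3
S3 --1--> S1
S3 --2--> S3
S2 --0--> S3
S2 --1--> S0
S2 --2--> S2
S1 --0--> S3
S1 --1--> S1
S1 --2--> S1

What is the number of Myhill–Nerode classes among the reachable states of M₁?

First remove the unreachable states {S0,S2}; 2 states remain.
P0 = {S1} | {S3}.
No further refinement is possible. Final partition (2 blocks): {S1} | {S3}.

2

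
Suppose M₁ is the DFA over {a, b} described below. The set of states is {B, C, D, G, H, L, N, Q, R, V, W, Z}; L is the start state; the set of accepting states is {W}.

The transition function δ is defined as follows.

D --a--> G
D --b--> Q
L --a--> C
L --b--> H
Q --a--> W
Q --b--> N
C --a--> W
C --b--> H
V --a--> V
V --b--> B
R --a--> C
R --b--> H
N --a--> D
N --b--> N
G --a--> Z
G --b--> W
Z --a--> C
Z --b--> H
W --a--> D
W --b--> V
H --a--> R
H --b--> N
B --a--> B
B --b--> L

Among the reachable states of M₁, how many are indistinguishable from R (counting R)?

3

All states are reachable from the start state.
P0 = {W} | {B,C,D,G,H,L,N,Q,R,V,Z}.
On input a, block {B,C,D,G,H,L,N,Q,R,V,Z} splits into {B,D,G,H,L,N,R,V,Z} and {C,Q}.
Split {B,D,G,H,L,N,R,V,Z} by δ(·,a) → {B,D,G,H,N,V} and {L,R,Z}.
Split {B,D,G,H,N,V} by δ(·,a) → {B,D,N,V} and {G,H}.
On input a, block {B,D,N,V} splits into {B,N,V} and {D}.
Refine {B,N,V} on symbol a: members go to different blocks, giving {B,V} and {N}.
Refine {B,V} on symbol b: members go to different blocks, giving {V} and {B}.
On input b, block {C,Q} splits into {C} and {Q}.
Split {G,H} by δ(·,b) → {H} and {G}.
Stable partition: {W} | {V} | {C} | {L,R,Z} | {H} | {D} | {N} | {B} | {Q} | {G} — 10 equivalence classes.
The equivalence class containing R is {L,R,Z}, of size 3.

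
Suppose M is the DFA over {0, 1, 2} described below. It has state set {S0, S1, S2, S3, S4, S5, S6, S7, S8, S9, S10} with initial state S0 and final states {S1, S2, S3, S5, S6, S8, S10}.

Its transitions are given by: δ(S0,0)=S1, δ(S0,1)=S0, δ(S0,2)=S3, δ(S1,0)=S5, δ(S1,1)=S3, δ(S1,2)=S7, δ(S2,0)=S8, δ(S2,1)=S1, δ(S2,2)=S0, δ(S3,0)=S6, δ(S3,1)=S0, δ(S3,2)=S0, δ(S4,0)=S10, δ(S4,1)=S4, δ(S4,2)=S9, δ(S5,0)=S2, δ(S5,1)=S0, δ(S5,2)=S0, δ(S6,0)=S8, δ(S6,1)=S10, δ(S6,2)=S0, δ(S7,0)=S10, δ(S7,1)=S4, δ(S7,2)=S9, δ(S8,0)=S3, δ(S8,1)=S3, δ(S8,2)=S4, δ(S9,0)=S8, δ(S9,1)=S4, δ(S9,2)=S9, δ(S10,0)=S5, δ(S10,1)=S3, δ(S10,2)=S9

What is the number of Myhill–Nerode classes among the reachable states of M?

5

All states are reachable from the start state.
Initial partition by acceptance: {S1,S2,S3,S5,S6,S8,S10} | {S0,S4,S7,S9}.
On input 1, block {S1,S2,S3,S5,S6,S8,S10} splits into {S1,S2,S6,S8,S10} and {S3,S5}.
Refine {S1,S2,S6,S8,S10} on symbol 0: members go to different blocks, giving {S1,S8,S10} and {S2,S6}.
Refine {S0,S4,S7,S9} on symbol 2: members go to different blocks, giving {S4,S7,S9} and {S0}.
Stable partition: {S1,S8,S10} | {S4,S7,S9} | {S3,S5} | {S2,S6} | {S0} — 5 equivalence classes.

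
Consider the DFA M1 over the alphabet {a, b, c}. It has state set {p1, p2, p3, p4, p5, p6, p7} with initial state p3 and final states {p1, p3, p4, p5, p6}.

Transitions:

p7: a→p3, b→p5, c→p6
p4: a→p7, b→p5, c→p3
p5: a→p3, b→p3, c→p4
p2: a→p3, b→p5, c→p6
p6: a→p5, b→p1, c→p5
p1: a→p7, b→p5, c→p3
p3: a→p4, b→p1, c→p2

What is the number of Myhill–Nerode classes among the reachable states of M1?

Initial partition by acceptance: {p1,p3,p4,p5,p6} | {p2,p7}.
Split {p1,p3,p4,p5,p6} by δ(·,a) → {p3,p5,p6} and {p1,p4}.
Refine {p3,p5,p6} on symbol a: members go to different blocks, giving {p5,p6} and {p3}.
On input a, block {p5,p6} splits into {p5} and {p6}.
The partition is now stable with 5 blocks: {p5} | {p2,p7} | {p1,p4} | {p3} | {p6}.

5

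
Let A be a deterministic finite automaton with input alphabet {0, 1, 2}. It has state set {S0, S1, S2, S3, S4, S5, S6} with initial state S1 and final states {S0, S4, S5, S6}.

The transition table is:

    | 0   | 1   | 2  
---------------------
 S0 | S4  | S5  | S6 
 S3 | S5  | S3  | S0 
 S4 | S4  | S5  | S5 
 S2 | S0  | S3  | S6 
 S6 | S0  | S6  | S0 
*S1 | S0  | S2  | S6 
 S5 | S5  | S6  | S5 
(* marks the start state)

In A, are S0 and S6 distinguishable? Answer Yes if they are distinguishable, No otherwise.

P0 = {S0,S4,S5,S6} | {S1,S2,S3}.
The partition is now stable with 2 blocks: {S0,S4,S5,S6} | {S1,S2,S3}.
S0 and S6 lie in the same block of the stable partition, so they are equivalent — no string distinguishes them.

No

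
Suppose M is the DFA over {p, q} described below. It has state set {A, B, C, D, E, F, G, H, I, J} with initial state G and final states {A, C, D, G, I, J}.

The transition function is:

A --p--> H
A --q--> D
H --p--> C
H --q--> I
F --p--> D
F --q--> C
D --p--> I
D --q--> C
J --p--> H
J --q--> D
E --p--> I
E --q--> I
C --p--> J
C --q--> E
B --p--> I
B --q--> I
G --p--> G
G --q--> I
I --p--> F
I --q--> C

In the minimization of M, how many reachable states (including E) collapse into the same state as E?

1

States {A,B} cannot be reached from the start state, so discard them.
Start with accepting vs non-accepting: {C,D,G,I,J} | {E,F,H}.
On input p, block {C,D,G,I,J} splits into {C,D,G} and {I,J}.
On input p, block {C,D,G} splits into {C,D} and {G}.
Refine {C,D} on symbol q: members go to different blocks, giving {C} and {D}.
On input p, block {E,F,H} splits into {E} and {F} and {H}.
Refine {I,J} on symbol p: members go to different blocks, giving {I} and {J}.
No further refinement is possible. Final partition (8 blocks): {C} | {E} | {I} | {G} | {D} | {F} | {H} | {J}.
The equivalence class containing E is {E}, of size 1.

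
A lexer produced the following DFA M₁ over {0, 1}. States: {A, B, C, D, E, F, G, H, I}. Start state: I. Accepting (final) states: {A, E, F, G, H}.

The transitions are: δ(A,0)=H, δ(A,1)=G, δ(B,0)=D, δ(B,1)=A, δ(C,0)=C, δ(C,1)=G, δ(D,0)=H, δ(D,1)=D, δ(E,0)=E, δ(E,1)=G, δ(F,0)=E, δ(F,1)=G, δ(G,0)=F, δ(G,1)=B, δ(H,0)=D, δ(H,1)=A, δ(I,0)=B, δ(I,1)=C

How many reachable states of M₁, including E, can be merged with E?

2

P0 = {A,E,F,G,H} | {B,C,D,I}.
Refine {A,E,F,G,H} on symbol 0: members go to different blocks, giving {A,E,F,G} and {H}.
On input 0, block {A,E,F,G} splits into {E,F,G} and {A}.
Split {E,F,G} by δ(·,1) → {E,F} and {G}.
On input 0, block {B,C,D,I} splits into {B,C,I} and {D}.
Split {B,C,I} by δ(·,0) → {C,I} and {B}.
On input 0, block {C,I} splits into {C} and {I}.
Stable partition: {E,F} | {C} | {H} | {A} | {G} | {D} | {B} | {I} — 8 equivalence classes.
The equivalence class containing E is {E,F}, of size 2.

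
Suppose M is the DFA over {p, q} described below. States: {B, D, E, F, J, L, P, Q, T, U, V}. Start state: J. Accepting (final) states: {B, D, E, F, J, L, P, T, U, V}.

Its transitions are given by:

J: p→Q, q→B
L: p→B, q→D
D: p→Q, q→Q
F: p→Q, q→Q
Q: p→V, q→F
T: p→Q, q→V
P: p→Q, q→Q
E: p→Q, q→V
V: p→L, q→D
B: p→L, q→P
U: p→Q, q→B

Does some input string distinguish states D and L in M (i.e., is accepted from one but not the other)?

Yes

States {E,T,U} cannot be reached from the start state, so discard them.
Start with accepting vs non-accepting: {B,D,F,J,L,P,V} | {Q}.
Split {B,D,F,J,L,P,V} by δ(·,p) → {D,F,J,P} and {B,L,V}.
Refine {D,F,J,P} on symbol q: members go to different blocks, giving {D,F,P} and {J}.
The partition is now stable with 4 blocks: {D,F,P} | {Q} | {B,L,V} | {J}.
D and L end up in different blocks, so they are distinguishable. For instance, the string 'p' is accepted from only L.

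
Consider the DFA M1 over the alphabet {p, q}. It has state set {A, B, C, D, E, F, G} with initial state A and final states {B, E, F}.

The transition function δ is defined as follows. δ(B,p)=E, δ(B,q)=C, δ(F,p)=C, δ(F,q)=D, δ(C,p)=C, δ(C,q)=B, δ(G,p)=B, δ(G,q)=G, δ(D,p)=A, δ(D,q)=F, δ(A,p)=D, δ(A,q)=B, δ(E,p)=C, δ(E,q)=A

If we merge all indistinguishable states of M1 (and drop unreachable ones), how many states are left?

6

First remove the unreachable states {G}; 6 states remain.
Initial partition by acceptance: {B,E,F} | {A,C,D}.
On input p, block {B,E,F} splits into {E,F} and {B}.
On input q, block {A,C,D} splits into {A,C} and {D}.
Refine {E,F} on symbol q: members go to different blocks, giving {E} and {F}.
Refine {A,C} on symbol p: members go to different blocks, giving {A} and {C}.
The partition is now stable with 6 blocks: {E} | {A} | {B} | {D} | {F} | {C}.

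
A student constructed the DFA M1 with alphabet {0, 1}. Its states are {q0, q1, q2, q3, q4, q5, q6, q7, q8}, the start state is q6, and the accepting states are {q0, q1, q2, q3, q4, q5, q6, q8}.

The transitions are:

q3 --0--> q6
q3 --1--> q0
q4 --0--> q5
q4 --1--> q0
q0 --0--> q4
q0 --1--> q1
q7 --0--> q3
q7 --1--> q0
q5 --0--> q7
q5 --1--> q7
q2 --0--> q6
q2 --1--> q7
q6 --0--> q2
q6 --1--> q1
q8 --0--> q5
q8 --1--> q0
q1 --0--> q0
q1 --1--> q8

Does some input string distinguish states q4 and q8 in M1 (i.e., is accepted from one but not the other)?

No

Every state is reachable, so we keep all 9.
P0 = {q0,q1,q2,q3,q4,q5,q6,q8} | {q7}.
On input 0, block {q0,q1,q2,q3,q4,q5,q6,q8} splits into {q0,q1,q2,q3,q4,q6,q8} and {q5}.
Refine {q0,q1,q2,q3,q4,q6,q8} on symbol 0: members go to different blocks, giving {q0,q1,q2,q3,q6} and {q4,q8}.
Refine {q0,q1,q2,q3,q6} on symbol 0: members go to different blocks, giving {q1,q2,q3,q6} and {q0}.
On input 0, block {q1,q2,q3,q6} splits into {q2,q3,q6} and {q1}.
Split {q2,q3,q6} by δ(·,1) → {q2} and {q3} and {q6}.
No further refinement is possible. Final partition (8 blocks): {q2} | {q7} | {q5} | {q4,q8} | {q0} | {q1} | {q3} | {q6}.
q4 and q8 lie in the same block of the stable partition, so they are equivalent — no string distinguishes them.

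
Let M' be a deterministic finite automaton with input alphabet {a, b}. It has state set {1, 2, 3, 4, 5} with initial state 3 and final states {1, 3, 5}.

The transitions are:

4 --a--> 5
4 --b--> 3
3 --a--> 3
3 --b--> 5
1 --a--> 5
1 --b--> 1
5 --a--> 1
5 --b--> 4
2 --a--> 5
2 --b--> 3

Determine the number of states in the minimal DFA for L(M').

Reachable states from the start: {1,3,4,5}. Unreachable: {2} — drop them.
P0 = {1,3,5} | {4}.
Refine {1,3,5} on symbol b: members go to different blocks, giving {1,3} and {5}.
Refine {1,3} on symbol a: members go to different blocks, giving {1} and {3}.
Stable partition: {1} | {4} | {5} | {3} — 4 equivalence classes.

4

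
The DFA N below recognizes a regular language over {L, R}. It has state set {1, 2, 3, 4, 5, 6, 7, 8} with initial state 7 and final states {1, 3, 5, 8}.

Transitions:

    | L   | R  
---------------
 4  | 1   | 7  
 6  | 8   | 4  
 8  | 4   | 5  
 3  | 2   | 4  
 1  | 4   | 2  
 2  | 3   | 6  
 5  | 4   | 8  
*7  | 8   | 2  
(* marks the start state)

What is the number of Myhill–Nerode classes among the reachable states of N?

4

Every state is reachable, so we keep all 8.
Initial partition by acceptance: {1,3,5,8} | {2,4,6,7}.
On input R, block {1,3,5,8} splits into {1,3} and {5,8}.
On input L, block {2,4,6,7} splits into {2,4} and {6,7}.
No further refinement is possible. Final partition (4 blocks): {1,3} | {2,4} | {5,8} | {6,7}.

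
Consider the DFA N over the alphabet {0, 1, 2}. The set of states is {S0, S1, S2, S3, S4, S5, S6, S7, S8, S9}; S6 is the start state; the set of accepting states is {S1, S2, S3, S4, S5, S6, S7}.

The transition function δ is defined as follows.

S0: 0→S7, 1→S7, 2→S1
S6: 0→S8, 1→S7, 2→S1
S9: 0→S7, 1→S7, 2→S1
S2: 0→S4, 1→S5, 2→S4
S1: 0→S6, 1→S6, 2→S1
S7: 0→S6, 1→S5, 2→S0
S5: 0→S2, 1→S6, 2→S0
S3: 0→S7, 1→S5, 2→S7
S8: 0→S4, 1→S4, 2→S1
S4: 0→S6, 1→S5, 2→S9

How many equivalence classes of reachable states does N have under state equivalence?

6

First remove the unreachable states {S3}; 9 states remain.
Start with accepting vs non-accepting: {S1,S2,S4,S5,S6,S7} | {S0,S8,S9}.
On input 0, block {S1,S2,S4,S5,S6,S7} splits into {S1,S2,S4,S5,S7} and {S6}.
Refine {S1,S2,S4,S5,S7} on symbol 0: members go to different blocks, giving {S1,S4,S7} and {S2,S5}.
Refine {S1,S4,S7} on symbol 1: members go to different blocks, giving {S4,S7} and {S1}.
Split {S2,S5} by δ(·,0) → {S2} and {S5}.
No further refinement is possible. Final partition (6 blocks): {S4,S7} | {S0,S8,S9} | {S6} | {S2} | {S1} | {S5}.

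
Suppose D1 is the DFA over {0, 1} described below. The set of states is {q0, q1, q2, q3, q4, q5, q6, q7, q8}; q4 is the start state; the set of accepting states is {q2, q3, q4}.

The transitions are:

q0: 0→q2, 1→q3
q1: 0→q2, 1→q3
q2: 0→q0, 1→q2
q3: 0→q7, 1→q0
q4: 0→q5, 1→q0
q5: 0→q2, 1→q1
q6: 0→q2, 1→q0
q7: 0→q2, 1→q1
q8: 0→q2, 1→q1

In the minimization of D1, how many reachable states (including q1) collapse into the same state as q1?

2

First remove the unreachable states {q6,q8}; 7 states remain.
Start with accepting vs non-accepting: {q2,q3,q4} | {q0,q1,q5,q7}.
Split {q2,q3,q4} by δ(·,1) → {q3,q4} and {q2}.
Split {q0,q1,q5,q7} by δ(·,1) → {q0,q1} and {q5,q7}.
No further refinement is possible. Final partition (4 blocks): {q3,q4} | {q0,q1} | {q2} | {q5,q7}.
The equivalence class containing q1 is {q0,q1}, of size 2.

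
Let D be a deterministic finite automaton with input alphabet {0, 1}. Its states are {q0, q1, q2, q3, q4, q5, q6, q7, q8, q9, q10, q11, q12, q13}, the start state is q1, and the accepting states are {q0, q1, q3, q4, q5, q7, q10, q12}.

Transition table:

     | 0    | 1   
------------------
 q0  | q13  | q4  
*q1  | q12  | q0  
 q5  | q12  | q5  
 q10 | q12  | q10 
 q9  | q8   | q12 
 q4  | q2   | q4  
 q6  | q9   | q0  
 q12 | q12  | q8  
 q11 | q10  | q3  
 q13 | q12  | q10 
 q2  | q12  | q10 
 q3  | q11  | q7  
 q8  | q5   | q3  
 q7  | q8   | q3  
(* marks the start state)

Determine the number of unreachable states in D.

BFS from q1 reaches {q0, q1, q2, q3, q4, q5, q7, q8, q10, q11, q12, q13}; the 2 state(s) q6, q9 are never visited.

2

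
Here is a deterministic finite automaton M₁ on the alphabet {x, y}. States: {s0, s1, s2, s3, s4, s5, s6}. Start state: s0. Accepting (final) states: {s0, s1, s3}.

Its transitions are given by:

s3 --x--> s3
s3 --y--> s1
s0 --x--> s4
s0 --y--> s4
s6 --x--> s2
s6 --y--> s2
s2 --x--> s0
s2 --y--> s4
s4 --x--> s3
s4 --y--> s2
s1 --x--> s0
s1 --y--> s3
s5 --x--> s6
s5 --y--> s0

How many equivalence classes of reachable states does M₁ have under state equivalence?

States {s5,s6} cannot be reached from the start state, so discard them.
Start with accepting vs non-accepting: {s0,s1,s3} | {s2,s4}.
On input x, block {s0,s1,s3} splits into {s1,s3} and {s0}.
Refine {s1,s3} on symbol x: members go to different blocks, giving {s1} and {s3}.
Split {s2,s4} by δ(·,x) → {s2} and {s4}.
Stable partition: {s1} | {s2} | {s0} | {s3} | {s4} — 5 equivalence classes.

5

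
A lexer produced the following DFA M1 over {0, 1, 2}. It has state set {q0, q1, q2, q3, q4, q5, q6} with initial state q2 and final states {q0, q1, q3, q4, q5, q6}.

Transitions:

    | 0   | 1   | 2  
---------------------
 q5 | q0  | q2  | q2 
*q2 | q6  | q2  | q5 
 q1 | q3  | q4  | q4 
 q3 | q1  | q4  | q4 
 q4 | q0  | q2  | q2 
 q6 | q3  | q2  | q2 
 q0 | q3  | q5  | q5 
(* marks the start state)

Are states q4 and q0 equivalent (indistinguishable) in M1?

No

Every state is reachable, so we keep all 7.
Initial partition by acceptance: {q0,q1,q3,q4,q5,q6} | {q2}.
On input 1, block {q0,q1,q3,q4,q5,q6} splits into {q0,q1,q3} and {q4,q5,q6}.
Stable partition: {q0,q1,q3} | {q2} | {q4,q5,q6} — 3 equivalence classes.
q4 and q0 end up in different blocks, so they are distinguishable. For instance, the string '1' is accepted from only q0.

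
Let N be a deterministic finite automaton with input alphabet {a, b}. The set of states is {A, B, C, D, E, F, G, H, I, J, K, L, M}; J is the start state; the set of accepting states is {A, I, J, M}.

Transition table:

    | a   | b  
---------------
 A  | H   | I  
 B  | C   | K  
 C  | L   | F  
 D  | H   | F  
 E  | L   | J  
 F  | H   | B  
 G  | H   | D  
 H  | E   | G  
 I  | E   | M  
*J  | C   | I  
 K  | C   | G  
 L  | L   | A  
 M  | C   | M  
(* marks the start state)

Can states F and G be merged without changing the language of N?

Start with accepting vs non-accepting: {A,I,J,M} | {B,C,D,E,F,G,H,K,L}.
Refine {B,C,D,E,F,G,H,K,L} on symbol b: members go to different blocks, giving {B,C,D,F,G,H,K} and {E,L}.
Refine {A,I,J,M} on symbol a: members go to different blocks, giving {A,J,M} and {I}.
On input b, block {A,J,M} splits into {A,J} and {M}.
On input a, block {B,C,D,F,G,H,K} splits into {B,D,F,G,K} and {C,H}.
No further refinement is possible. Final partition (6 blocks): {A,J} | {B,D,F,G,K} | {E,L} | {I} | {M} | {C,H}.
F and G lie in the same block of the stable partition, so they are equivalent — no string distinguishes them.

Yes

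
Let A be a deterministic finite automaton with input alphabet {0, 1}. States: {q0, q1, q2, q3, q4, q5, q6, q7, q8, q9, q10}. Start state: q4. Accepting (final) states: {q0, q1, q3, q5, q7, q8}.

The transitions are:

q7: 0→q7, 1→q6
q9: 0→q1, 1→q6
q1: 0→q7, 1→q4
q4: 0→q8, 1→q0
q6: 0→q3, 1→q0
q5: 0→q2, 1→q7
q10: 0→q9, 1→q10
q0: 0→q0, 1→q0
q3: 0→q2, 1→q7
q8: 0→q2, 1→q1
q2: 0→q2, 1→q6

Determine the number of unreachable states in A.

3

BFS from q4 reaches {q0, q1, q2, q3, q4, q6, q7, q8}; the 3 state(s) q5, q9, q10 are never visited.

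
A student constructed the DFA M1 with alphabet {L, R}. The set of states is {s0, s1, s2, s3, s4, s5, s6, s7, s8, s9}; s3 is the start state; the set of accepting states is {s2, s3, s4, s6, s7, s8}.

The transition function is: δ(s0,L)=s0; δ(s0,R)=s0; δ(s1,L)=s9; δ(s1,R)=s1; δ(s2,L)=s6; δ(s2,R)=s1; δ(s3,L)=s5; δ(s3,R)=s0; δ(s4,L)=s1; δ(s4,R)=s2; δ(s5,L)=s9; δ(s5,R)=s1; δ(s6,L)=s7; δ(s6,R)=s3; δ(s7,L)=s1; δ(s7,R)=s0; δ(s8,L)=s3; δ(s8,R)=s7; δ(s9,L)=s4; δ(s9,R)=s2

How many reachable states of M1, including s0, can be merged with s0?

First remove the unreachable states {s8}; 9 states remain.
Start with accepting vs non-accepting: {s2,s3,s4,s6,s7} | {s0,s1,s5,s9}.
Refine {s2,s3,s4,s6,s7} on symbol L: members go to different blocks, giving {s3,s4,s7} and {s2,s6}.
Refine {s3,s4,s7} on symbol R: members go to different blocks, giving {s3,s7} and {s4}.
Refine {s0,s1,s5,s9} on symbol L: members go to different blocks, giving {s0,s1,s5} and {s9}.
Split {s0,s1,s5} by δ(·,L) → {s1,s5} and {s0}.
On input L, block {s2,s6} splits into {s2} and {s6}.
Stable partition: {s3,s7} | {s1,s5} | {s2} | {s4} | {s9} | {s0} | {s6} — 7 equivalence classes.
State s0 belongs to the block {s0}, which has 1 states.

1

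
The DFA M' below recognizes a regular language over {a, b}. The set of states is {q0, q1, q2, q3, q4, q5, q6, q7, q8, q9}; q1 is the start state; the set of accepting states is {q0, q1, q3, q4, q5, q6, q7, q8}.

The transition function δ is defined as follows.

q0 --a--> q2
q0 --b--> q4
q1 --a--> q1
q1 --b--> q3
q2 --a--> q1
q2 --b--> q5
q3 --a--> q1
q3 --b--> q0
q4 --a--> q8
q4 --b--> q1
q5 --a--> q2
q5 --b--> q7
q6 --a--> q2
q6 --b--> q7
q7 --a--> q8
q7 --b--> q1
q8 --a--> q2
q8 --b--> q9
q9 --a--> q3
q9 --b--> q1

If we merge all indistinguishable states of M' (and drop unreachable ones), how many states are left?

Reachable states from the start: {q0,q1,q2,q3,q4,q5,q7,q8,q9}. Unreachable: {q6} — drop them.
Initial partition by acceptance: {q0,q1,q3,q4,q5,q7,q8} | {q2,q9}.
Split {q0,q1,q3,q4,q5,q7,q8} by δ(·,a) → {q1,q3,q4,q7} and {q0,q5,q8}.
Split {q1,q3,q4,q7} by δ(·,a) → {q1,q3} and {q4,q7}.
On input b, block {q1,q3} splits into {q1} and {q3}.
On input a, block {q2,q9} splits into {q2} and {q9}.
Refine {q0,q5,q8} on symbol b: members go to different blocks, giving {q0,q5} and {q8}.
No further refinement is possible. Final partition (7 blocks): {q1} | {q2} | {q0,q5} | {q4,q7} | {q3} | {q9} | {q8}.

7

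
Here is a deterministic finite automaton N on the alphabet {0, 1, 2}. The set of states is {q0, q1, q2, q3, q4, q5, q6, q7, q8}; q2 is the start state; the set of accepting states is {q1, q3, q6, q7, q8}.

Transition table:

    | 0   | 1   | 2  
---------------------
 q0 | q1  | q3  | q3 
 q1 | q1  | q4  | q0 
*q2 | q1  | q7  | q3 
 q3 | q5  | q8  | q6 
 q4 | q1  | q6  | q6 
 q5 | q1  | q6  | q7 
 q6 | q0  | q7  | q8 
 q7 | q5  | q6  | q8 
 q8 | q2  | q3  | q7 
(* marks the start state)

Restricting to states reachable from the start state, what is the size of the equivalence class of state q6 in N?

4

All states are reachable from the start state.
P0 = {q1,q3,q6,q7,q8} | {q0,q2,q4,q5}.
Split {q1,q3,q6,q7,q8} by δ(·,0) → {q3,q6,q7,q8} and {q1}.
The partition is now stable with 3 blocks: {q3,q6,q7,q8} | {q0,q2,q4,q5} | {q1}.
State q6 belongs to the block {q3,q6,q7,q8}, which has 4 states.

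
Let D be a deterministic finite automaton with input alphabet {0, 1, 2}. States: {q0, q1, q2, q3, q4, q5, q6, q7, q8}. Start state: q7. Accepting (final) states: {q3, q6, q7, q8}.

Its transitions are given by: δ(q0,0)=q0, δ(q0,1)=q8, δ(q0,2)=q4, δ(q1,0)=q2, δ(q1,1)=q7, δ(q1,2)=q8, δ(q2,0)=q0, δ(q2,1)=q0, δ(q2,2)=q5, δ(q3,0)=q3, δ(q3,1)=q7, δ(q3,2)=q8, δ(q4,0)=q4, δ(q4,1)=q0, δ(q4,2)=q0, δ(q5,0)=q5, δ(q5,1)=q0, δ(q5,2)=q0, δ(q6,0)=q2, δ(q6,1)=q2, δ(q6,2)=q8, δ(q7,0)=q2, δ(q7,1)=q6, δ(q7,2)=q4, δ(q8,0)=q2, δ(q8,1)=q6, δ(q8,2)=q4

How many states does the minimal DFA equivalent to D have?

5

First remove the unreachable states {q1,q3}; 7 states remain.
Initial partition by acceptance: {q6,q7,q8} | {q0,q2,q4,q5}.
Refine {q6,q7,q8} on symbol 1: members go to different blocks, giving {q7,q8} and {q6}.
Split {q0,q2,q4,q5} by δ(·,1) → {q2,q4,q5} and {q0}.
Refine {q2,q4,q5} on symbol 0: members go to different blocks, giving {q4,q5} and {q2}.
No further refinement is possible. Final partition (5 blocks): {q7,q8} | {q4,q5} | {q6} | {q0} | {q2}.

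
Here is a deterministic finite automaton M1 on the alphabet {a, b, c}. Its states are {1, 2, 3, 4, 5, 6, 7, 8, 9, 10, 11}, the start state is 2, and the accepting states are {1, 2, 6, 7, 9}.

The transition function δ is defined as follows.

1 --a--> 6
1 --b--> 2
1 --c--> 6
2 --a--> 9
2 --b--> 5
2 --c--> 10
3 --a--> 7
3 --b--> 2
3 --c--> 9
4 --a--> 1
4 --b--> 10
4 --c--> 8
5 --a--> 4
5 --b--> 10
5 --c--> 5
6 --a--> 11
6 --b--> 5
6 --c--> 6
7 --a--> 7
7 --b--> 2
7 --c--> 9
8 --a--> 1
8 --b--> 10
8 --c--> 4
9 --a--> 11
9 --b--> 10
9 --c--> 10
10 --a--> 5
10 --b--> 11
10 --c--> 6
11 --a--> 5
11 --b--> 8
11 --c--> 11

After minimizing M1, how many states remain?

States {3,7} cannot be reached from the start state, so discard them.
Initial partition by acceptance: {1,2,6,9} | {4,5,8,10,11}.
On input a, block {1,2,6,9} splits into {1,2} and {6,9}.
Split {1,2} by δ(·,b) → {1} and {2}.
Refine {4,5,8,10,11} on symbol a: members go to different blocks, giving {5,10,11} and {4,8}.
Refine {5,10,11} on symbol a: members go to different blocks, giving {10,11} and {5}.
Refine {10,11} on symbol b: members go to different blocks, giving {10} and {11}.
Split {6,9} by δ(·,b) → {6} and {9}.
Stable partition: {1} | {10} | {6} | {2} | {4,8} | {5} | {11} | {9} — 8 equivalence classes.

8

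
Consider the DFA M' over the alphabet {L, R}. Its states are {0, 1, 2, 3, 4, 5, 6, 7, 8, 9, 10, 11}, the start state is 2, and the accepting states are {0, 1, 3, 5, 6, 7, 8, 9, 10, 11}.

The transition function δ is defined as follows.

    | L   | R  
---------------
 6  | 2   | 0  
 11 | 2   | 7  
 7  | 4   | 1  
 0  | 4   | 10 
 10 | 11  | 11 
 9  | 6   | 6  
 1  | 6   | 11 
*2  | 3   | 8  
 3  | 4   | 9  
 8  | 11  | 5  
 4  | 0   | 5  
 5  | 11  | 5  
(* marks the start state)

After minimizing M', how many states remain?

5

Initial partition by acceptance: {0,1,3,5,6,7,8,9,10,11} | {2,4}.
Refine {0,1,3,5,6,7,8,9,10,11} on symbol L: members go to different blocks, giving {0,3,6,7,11} and {1,5,8,9,10}.
Split {0,3,6,7,11} by δ(·,R) → {0,3,7} and {6,11}.
On input R, block {1,5,8,9,10} splits into {1,9,10} and {5,8}.
No further refinement is possible. Final partition (5 blocks): {0,3,7} | {2,4} | {1,9,10} | {6,11} | {5,8}.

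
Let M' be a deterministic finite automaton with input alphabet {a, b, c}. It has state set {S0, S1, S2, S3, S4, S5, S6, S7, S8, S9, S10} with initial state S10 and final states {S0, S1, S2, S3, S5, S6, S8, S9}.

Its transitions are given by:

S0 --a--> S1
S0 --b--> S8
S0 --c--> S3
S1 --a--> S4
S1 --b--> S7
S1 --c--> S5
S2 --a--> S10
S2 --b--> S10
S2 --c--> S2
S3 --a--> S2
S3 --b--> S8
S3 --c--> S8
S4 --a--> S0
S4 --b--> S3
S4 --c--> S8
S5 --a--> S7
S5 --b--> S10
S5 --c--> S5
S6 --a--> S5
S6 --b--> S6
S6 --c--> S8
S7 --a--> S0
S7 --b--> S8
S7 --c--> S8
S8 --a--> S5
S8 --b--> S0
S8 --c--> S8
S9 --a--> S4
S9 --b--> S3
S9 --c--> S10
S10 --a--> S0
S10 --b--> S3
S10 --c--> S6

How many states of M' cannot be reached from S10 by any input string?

No path from S10 leads to S9; the other 10 states are all reachable.

1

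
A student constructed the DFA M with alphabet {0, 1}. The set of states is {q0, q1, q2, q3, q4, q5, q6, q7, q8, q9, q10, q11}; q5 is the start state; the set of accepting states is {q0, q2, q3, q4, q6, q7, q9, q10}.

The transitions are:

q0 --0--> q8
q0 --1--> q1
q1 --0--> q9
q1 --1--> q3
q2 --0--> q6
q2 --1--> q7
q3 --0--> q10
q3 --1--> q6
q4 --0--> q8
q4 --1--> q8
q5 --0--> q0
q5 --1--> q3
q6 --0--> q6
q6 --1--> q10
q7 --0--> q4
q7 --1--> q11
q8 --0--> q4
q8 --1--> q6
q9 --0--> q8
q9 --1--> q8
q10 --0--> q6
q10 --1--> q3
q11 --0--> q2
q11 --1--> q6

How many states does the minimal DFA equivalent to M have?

3

First remove the unreachable states {q2,q7,q11}; 9 states remain.
P0 = {q0,q3,q4,q6,q9,q10} | {q1,q5,q8}.
On input 0, block {q0,q3,q4,q6,q9,q10} splits into {q0,q4,q9} and {q3,q6,q10}.
The partition is now stable with 3 blocks: {q0,q4,q9} | {q1,q5,q8} | {q3,q6,q10}.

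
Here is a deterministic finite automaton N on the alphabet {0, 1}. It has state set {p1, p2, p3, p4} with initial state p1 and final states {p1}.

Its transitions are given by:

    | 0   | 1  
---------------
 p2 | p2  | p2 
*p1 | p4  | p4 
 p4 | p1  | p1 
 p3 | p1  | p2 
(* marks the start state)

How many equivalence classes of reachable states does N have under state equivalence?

2

States {p2,p3} cannot be reached from the start state, so discard them.
P0 = {p1} | {p4}.
Stable partition: {p1} | {p4} — 2 equivalence classes.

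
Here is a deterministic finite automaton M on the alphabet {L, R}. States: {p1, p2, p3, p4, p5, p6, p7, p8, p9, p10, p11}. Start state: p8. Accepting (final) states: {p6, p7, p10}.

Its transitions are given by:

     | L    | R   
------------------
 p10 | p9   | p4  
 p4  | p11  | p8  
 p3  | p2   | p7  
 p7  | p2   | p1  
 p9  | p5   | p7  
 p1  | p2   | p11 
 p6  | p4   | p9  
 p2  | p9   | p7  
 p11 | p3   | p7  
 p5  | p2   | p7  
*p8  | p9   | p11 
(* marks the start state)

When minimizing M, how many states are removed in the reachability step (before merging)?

3

BFS from p8 reaches {p1, p2, p3, p5, p7, p8, p9, p11}; the 3 state(s) p4, p6, p10 are never visited.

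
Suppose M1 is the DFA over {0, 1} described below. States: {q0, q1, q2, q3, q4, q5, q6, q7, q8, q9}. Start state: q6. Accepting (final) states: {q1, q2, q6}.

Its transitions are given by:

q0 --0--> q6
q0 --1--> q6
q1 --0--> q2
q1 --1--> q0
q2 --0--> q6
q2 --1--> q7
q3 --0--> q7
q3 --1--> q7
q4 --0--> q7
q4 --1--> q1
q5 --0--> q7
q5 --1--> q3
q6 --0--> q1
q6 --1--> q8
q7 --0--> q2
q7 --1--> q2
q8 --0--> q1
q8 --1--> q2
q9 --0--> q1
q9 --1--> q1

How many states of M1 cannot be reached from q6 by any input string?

4

Starting at q6 and following transitions, the reachable set is {q0, q1, q2, q6, q7, q8}. That leaves q3, q4, q5, q9 unreachable — 4 in total.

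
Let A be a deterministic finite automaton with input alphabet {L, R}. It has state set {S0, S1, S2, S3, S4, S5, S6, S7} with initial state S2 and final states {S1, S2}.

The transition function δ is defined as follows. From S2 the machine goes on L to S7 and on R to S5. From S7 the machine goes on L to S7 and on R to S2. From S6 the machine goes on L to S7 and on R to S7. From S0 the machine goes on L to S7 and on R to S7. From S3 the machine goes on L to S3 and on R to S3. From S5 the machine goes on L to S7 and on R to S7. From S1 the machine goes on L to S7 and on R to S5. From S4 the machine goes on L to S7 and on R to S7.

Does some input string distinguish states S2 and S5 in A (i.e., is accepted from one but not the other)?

First remove the unreachable states {S0,S1,S3,S4,S6}; 3 states remain.
P0 = {S2} | {S5,S7}.
Split {S5,S7} by δ(·,R) → {S5} and {S7}.
The partition is now stable with 3 blocks: {S2} | {S5} | {S7}.
S2 and S5 end up in different blocks, so they are distinguishable. For instance, the string 'ε' is accepted from only S2.

Yes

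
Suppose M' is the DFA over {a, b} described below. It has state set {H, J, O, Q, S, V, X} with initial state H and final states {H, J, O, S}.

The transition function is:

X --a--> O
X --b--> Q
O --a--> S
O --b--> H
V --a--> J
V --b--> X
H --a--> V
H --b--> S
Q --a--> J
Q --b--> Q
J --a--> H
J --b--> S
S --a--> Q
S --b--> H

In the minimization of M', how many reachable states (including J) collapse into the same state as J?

P0 = {H,J,O,S} | {Q,V,X}.
Split {H,J,O,S} by δ(·,a) → {J,O} and {H,S}.
The partition is now stable with 3 blocks: {J,O} | {Q,V,X} | {H,S}.
The equivalence class containing J is {J,O}, of size 2.

2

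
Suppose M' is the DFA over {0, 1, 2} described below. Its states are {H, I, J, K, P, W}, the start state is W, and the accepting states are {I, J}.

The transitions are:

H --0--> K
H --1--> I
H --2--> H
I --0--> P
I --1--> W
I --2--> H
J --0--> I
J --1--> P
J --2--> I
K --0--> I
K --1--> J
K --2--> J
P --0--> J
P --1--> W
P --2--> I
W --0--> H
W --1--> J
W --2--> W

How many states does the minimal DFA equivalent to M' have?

6

Initial partition by acceptance: {I,J} | {H,K,P,W}.
Refine {I,J} on symbol 0: members go to different blocks, giving {I} and {J}.
Refine {H,K,P,W} on symbol 0: members go to different blocks, giving {H,W} and {P} and {K}.
Split {H,W} by δ(·,0) → {H} and {W}.
Stable partition: {I} | {H} | {J} | {P} | {K} | {W} — 6 equivalence classes.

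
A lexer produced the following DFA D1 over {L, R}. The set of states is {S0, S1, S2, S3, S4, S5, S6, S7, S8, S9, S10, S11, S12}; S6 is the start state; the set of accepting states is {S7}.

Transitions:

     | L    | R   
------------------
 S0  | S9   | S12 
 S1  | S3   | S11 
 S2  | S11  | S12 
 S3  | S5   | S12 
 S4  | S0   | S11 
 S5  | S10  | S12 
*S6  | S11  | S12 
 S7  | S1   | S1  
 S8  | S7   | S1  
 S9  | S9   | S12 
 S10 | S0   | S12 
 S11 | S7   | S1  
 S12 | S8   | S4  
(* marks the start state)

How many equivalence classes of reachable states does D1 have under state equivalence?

6

First remove the unreachable states {S2}; 12 states remain.
Initial partition by acceptance: {S7} | {S0,S1,S3,S4,S5,S6,S8,S9,S10,S11,S12}.
Refine {S0,S1,S3,S4,S5,S6,S8,S9,S10,S11,S12} on symbol L: members go to different blocks, giving {S0,S1,S3,S4,S5,S6,S9,S10,S12} and {S8,S11}.
Split {S0,S1,S3,S4,S5,S6,S9,S10,S12} by δ(·,L) → {S0,S1,S3,S4,S5,S9,S10} and {S6,S12}.
Split {S0,S1,S3,S4,S5,S9,S10} by δ(·,R) → {S0,S3,S5,S9,S10} and {S1,S4}.
Refine {S6,S12} on symbol R: members go to different blocks, giving {S6} and {S12}.
No further refinement is possible. Final partition (6 blocks): {S7} | {S0,S3,S5,S9,S10} | {S8,S11} | {S6} | {S1,S4} | {S12}.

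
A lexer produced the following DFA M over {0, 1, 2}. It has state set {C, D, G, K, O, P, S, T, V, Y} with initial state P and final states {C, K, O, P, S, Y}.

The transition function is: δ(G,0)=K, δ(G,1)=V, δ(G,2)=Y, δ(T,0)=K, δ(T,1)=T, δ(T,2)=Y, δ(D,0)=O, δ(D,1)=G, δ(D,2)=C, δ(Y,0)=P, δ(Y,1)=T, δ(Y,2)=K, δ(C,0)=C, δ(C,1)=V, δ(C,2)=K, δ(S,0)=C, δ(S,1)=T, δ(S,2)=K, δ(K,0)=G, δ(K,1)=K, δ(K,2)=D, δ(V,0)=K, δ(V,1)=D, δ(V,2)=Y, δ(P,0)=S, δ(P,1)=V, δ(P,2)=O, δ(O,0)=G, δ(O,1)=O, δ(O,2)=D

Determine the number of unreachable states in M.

0

Exploring from P, all states are eventually visited, so none are unreachable.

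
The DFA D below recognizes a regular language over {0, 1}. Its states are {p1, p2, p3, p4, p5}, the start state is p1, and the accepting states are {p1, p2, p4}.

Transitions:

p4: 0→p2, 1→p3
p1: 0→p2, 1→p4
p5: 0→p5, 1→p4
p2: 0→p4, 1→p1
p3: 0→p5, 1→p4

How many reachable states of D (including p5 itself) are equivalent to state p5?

2

Initial partition by acceptance: {p1,p2,p4} | {p3,p5}.
Split {p1,p2,p4} by δ(·,1) → {p1,p2} and {p4}.
Refine {p1,p2} on symbol 0: members go to different blocks, giving {p1} and {p2}.
The partition is now stable with 4 blocks: {p1} | {p3,p5} | {p4} | {p2}.
The equivalence class containing p5 is {p3,p5}, of size 2.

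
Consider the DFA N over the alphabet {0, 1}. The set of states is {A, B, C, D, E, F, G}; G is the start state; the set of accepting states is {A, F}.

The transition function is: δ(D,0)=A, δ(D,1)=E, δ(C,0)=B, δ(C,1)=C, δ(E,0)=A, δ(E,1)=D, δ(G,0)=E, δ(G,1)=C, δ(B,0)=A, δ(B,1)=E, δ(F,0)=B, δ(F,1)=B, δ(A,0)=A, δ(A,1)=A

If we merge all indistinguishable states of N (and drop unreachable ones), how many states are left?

States {F} cannot be reached from the start state, so discard them.
Start with accepting vs non-accepting: {A} | {B,C,D,E,G}.
Split {B,C,D,E,G} by δ(·,0) → {B,D,E} and {C,G}.
Stable partition: {A} | {B,D,E} | {C,G} — 3 equivalence classes.

3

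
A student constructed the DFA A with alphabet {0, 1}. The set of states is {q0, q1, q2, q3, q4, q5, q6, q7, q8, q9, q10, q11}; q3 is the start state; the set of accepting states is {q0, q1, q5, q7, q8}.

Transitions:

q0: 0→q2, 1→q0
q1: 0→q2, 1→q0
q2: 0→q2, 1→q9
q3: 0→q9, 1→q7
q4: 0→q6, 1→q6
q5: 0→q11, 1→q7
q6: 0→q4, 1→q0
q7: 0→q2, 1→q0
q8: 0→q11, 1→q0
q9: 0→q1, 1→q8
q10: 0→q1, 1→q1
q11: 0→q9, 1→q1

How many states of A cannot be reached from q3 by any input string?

4

Starting at q3 and following transitions, the reachable set is {q0, q1, q2, q3, q7, q8, q9, q11}. That leaves q4, q5, q6, q10 unreachable — 4 in total.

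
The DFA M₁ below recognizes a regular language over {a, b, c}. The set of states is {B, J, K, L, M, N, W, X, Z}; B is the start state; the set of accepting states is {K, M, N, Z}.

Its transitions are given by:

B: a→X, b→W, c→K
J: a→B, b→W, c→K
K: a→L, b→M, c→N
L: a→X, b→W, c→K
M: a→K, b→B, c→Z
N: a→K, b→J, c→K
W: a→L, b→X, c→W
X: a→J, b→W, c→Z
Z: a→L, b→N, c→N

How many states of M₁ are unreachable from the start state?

0

Every one of the 9 states is reachable from B.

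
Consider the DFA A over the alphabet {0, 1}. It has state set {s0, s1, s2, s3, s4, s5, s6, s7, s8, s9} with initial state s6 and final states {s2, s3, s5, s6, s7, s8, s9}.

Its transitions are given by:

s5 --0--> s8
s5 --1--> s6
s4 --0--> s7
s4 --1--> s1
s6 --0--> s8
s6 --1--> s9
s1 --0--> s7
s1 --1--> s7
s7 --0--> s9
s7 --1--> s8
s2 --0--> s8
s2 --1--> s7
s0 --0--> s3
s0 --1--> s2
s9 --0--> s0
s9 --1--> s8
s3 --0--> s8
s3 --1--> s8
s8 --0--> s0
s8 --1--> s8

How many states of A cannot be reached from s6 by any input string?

No path from s6 leads to s1, s4, s5; the other 7 states are all reachable.

3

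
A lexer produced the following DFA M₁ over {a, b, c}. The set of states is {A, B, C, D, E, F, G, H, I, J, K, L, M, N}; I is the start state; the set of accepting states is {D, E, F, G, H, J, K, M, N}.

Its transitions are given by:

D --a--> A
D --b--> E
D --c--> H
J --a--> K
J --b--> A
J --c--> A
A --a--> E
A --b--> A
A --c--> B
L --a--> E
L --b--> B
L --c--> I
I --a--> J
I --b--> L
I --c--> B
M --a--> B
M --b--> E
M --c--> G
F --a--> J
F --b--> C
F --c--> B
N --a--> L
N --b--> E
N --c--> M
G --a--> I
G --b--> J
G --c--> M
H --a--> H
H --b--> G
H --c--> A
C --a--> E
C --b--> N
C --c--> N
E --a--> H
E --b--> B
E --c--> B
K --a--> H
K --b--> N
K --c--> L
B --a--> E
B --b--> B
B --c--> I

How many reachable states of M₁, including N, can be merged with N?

3

Reachable states from the start: {A,B,E,G,H,I,J,K,L,M,N}. Unreachable: {C,D,F} — drop them.
Initial partition by acceptance: {E,G,H,J,K,M,N} | {A,B,I,L}.
Refine {E,G,H,J,K,M,N} on symbol a: members go to different blocks, giving {E,H,J,K} and {G,M,N}.
Split {E,H,J,K} by δ(·,b) → {E,J} and {H,K}.
The partition is now stable with 4 blocks: {E,J} | {A,B,I,L} | {G,M,N} | {H,K}.
State N belongs to the block {G,M,N}, which has 3 states.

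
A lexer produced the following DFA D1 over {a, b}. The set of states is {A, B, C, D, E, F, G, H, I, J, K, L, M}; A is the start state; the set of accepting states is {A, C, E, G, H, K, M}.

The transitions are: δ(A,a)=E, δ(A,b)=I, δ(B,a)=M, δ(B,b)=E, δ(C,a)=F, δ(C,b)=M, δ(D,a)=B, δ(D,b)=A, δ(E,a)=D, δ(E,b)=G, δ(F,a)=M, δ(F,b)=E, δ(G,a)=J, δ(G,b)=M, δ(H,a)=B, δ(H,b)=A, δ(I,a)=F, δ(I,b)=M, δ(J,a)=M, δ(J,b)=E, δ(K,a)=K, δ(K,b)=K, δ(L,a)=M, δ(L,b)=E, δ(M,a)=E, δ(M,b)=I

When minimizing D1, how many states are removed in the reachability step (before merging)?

BFS from A reaches {A, B, D, E, F, G, I, J, M}; the 4 state(s) C, H, K, L are never visited.

4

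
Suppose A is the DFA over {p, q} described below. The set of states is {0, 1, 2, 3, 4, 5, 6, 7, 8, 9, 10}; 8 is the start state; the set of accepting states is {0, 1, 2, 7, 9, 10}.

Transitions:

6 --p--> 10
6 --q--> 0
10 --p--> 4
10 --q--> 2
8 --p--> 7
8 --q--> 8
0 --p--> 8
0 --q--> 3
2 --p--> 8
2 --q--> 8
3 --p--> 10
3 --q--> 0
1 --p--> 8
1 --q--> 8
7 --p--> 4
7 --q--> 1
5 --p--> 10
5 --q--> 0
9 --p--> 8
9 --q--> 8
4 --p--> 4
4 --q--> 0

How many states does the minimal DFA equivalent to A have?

Reachable states from the start: {0,1,2,3,4,7,8,10}. Unreachable: {5,6,9} — drop them.
Start with accepting vs non-accepting: {0,1,2,7,10} | {3,4,8}.
Refine {0,1,2,7,10} on symbol q: members go to different blocks, giving {0,1,2} and {7,10}.
On input p, block {3,4,8} splits into {3,8} and {4}.
On input q, block {3,8} splits into {3} and {8}.
Split {0,1,2} by δ(·,q) → {1,2} and {0}.
The partition is now stable with 6 blocks: {1,2} | {3} | {7,10} | {4} | {8} | {0}.

6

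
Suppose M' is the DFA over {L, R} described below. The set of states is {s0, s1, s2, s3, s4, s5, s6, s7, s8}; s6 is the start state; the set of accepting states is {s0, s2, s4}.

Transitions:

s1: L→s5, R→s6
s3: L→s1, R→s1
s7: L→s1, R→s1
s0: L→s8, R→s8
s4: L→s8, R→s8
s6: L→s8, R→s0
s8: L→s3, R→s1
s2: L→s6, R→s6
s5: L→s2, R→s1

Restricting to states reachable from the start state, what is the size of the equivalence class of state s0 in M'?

1

States {s4,s7} cannot be reached from the start state, so discard them.
Initial partition by acceptance: {s0,s2} | {s1,s3,s5,s6,s8}.
Refine {s1,s3,s5,s6,s8} on symbol L: members go to different blocks, giving {s1,s3,s6,s8} and {s5}.
On input L, block {s1,s3,s6,s8} splits into {s3,s6,s8} and {s1}.
Refine {s3,s6,s8} on symbol L: members go to different blocks, giving {s6,s8} and {s3}.
Refine {s6,s8} on symbol L: members go to different blocks, giving {s6} and {s8}.
On input L, block {s0,s2} splits into {s0} and {s2}.
The partition is now stable with 7 blocks: {s0} | {s6} | {s5} | {s1} | {s3} | {s8} | {s2}.
The equivalence class containing s0 is {s0}, of size 1.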